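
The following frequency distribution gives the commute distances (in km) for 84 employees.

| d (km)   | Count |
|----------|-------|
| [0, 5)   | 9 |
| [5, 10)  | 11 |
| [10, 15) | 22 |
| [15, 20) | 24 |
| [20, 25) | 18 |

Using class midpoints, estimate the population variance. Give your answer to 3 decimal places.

39.155

Midpoints: 2.5, 7.5, 12.5, 17.5, 22.5
n = 84, Σfm = 1205, mean = 14.3452
Σfm² = 20575
Σf(m − x̄)² = Σfm² − (Σfm)²/n = 20575 − 1205²/84 = 3288.9881
Population variance = 3288.9881 / 84 = 39.1546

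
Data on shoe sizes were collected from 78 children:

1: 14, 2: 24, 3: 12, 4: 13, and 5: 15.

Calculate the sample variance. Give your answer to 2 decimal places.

Values: 1, 2, 3, 4, 5
n = 78, Σfx = 225, mean = 2.8846
Σfx² = 801
Σf(x − x̄)² = Σfx² − (Σfx)²/n = 801 − 225²/78 = 151.9615
Sample variance = 151.9615 / 77 = 1.9735

1.97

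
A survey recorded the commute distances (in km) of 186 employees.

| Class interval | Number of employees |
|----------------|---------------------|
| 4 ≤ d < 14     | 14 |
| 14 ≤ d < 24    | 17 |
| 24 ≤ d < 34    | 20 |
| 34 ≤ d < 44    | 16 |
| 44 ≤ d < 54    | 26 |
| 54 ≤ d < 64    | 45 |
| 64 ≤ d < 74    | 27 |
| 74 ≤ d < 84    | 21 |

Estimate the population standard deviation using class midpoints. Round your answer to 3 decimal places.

20.932

Midpoints: 9, 19, 29, 39, 49, 59, 69, 79
n = 186, Σfm = 9104, mean = 48.9462
Σfm² = 527106
Σf(m − x̄)² = Σfm² − (Σfm)²/n = 527106 − 9104²/186 = 81499.4624
Population variance = 81499.4624 / 186 = 438.1692
Standard deviation = √438.1692 = 20.9325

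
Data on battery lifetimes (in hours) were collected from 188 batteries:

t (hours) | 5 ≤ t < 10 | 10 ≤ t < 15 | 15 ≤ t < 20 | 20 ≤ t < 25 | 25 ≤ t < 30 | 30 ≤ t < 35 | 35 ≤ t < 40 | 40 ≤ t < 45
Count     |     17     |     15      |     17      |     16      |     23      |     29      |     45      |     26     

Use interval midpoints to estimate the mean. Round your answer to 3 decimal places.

Midpoints: 7.5, 12.5, 17.5, 22.5, 27.5, 32.5, 37.5, 42.5
Σfm = 17×7.5 + 15×12.5 + 17×17.5 + 16×22.5 + 23×27.5 + 29×32.5 + 45×37.5 + 26×42.5 = 5340
n = Σf = 188
Mean = 5340 / 188 = 28.4043

28.404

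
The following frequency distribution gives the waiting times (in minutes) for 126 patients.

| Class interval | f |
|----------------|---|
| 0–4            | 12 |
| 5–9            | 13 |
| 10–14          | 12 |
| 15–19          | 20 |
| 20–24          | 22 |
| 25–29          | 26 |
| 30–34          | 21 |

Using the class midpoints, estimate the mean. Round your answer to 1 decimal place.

Midpoints: 2, 7, 12, 17, 22, 27, 32
Σfm = 12×2 + 13×7 + 12×12 + 20×17 + 22×22 + 26×27 + 21×32 = 2457
n = Σf = 126
Mean = 2457 / 126 = 19.5000

19.5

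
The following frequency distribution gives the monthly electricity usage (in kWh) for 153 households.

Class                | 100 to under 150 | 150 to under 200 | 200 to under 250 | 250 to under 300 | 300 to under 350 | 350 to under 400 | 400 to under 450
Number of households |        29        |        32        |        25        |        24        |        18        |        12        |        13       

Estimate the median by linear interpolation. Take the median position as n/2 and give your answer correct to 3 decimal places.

Cumulative frequencies: 29, 61, 86, 110, 128, 140, 153
n = 153; position = n/2 = 76.5.
This falls in the class 200 to under 250: L = 200, F = 61, f = 25, h = 50.
Median ≈ 200 + ((76.5 − 61) / 25) × 50 = 231.0000

231.000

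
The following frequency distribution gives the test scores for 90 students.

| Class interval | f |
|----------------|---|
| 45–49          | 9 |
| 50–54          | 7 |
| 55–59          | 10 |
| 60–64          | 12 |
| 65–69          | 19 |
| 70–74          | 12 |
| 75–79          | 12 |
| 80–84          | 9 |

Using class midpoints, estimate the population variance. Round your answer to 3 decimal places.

109.025

Midpoints: 47, 52, 57, 62, 67, 72, 77, 82
n = 90, Σfm = 5900, mean = 65.5556
Σfm² = 396590
Σf(m − x̄)² = Σfm² − (Σfm)²/n = 396590 − 5900²/90 = 9812.2222
Population variance = 9812.2222 / 90 = 109.0247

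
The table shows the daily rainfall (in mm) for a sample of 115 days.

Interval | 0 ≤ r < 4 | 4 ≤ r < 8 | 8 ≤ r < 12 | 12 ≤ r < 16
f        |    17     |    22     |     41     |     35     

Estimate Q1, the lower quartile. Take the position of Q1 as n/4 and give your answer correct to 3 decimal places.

Cumulative frequencies: 17, 39, 80, 115
n = 115; position = n/4 = 28.75.
This falls in the class 4 ≤ r < 8: L = 4, F = 17, f = 22, h = 4.
Lower quartile ≈ 4 + ((28.75 − 17) / 22) × 4 = 6.1364

6.136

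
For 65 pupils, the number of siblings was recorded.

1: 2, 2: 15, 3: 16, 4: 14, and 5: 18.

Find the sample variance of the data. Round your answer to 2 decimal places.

Values: 1, 2, 3, 4, 5
n = 65, Σfx = 226, mean = 3.4769
Σfx² = 880
Σf(x − x̄)² = Σfx² − (Σfx)²/n = 880 − 226²/65 = 94.2154
Sample variance = 94.2154 / 64 = 1.4721

1.47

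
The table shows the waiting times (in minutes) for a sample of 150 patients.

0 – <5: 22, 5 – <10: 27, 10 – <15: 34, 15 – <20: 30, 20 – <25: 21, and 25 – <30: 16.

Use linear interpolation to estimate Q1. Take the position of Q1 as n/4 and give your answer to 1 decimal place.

7.9

Cumulative frequencies: 22, 49, 83, 113, 134, 150
n = 150; position = n/4 = 37.5.
This falls in the class 5 – <10: L = 5, F = 22, f = 27, h = 5.
Lower quartile ≈ 5 + ((37.5 − 22) / 27) × 5 = 7.8704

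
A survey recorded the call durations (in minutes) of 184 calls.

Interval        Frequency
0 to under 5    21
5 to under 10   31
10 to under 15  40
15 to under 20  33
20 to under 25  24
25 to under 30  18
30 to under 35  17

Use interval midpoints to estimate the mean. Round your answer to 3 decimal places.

16.033

Midpoints: 2.5, 7.5, 12.5, 17.5, 22.5, 27.5, 32.5
Σfm = 21×2.5 + 31×7.5 + 40×12.5 + 33×17.5 + 24×22.5 + 18×27.5 + 17×32.5 = 2950
n = Σf = 184
Mean = 2950 / 184 = 16.0326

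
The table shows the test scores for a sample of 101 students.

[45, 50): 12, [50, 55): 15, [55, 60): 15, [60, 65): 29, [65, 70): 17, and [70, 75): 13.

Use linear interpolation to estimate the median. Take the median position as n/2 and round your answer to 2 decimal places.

61.47

Cumulative frequencies: 12, 27, 42, 71, 88, 101
n = 101; position = n/2 = 50.5.
This falls in the class [60, 65): L = 60, F = 42, f = 29, h = 5.
Median ≈ 60 + ((50.5 − 42) / 29) × 5 = 61.4655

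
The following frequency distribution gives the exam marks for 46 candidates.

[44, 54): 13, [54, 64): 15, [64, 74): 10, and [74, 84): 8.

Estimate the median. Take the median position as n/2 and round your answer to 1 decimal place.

Cumulative frequencies: 13, 28, 38, 46
n = 46; position = n/2 = 23.
This falls in the class [54, 64): L = 54, F = 13, f = 15, h = 10.
Median ≈ 54 + ((23 − 13) / 15) × 10 = 60.6667

60.7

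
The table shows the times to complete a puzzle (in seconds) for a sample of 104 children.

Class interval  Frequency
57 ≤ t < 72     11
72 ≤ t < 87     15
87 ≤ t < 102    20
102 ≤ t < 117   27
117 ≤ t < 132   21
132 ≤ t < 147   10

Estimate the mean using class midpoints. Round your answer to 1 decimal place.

103.4

Midpoints: 64.5, 79.5, 94.5, 109.5, 124.5, 139.5
Σfm = 11×64.5 + 15×79.5 + 20×94.5 + 27×109.5 + 21×124.5 + 10×139.5 = 10758
n = Σf = 104
Mean = 10758 / 104 = 103.4423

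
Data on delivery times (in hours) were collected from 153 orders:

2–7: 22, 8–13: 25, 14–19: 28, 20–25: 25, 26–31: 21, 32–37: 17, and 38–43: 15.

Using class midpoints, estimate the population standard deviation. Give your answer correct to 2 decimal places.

11.24

Midpoints: 4.5, 10.5, 16.5, 22.5, 28.5, 34.5, 40.5
n = 153, Σfm = 3178.5, mean = 20.7745
Σfm² = 85376.25
Σf(m − x̄)² = Σfm² − (Σfm)²/n = 85376.25 − 3178.5²/153 = 19344.4706
Population variance = 19344.4706 / 153 = 126.4344
Standard deviation = √126.4344 = 11.2443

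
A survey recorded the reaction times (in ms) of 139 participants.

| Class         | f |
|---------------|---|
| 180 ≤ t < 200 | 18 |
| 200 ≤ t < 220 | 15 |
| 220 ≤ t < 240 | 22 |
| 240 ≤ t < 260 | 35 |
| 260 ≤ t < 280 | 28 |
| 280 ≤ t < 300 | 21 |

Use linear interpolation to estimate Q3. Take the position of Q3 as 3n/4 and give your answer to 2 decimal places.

270.18

Cumulative frequencies: 18, 33, 55, 90, 118, 139
n = 139; position = 3n/4 = 104.25.
This falls in the class 260 ≤ t < 280: L = 260, F = 90, f = 28, h = 20.
Upper quartile ≈ 260 + ((104.25 − 90) / 28) × 20 = 270.1786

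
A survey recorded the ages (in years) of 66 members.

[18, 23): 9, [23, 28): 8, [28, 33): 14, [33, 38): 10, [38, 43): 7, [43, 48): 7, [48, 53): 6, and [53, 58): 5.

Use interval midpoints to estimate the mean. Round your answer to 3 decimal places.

Midpoints: 20.5, 25.5, 30.5, 35.5, 40.5, 45.5, 50.5, 55.5
Σfm = 9×20.5 + 8×25.5 + 14×30.5 + 10×35.5 + 7×40.5 + 7×45.5 + 6×50.5 + 5×55.5 = 2353
n = Σf = 66
Mean = 2353 / 66 = 35.6515

35.652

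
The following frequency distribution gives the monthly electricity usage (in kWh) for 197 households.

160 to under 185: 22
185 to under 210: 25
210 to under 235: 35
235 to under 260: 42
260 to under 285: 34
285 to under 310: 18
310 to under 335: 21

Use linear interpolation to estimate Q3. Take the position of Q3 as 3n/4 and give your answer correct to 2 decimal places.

Cumulative frequencies: 22, 47, 82, 124, 158, 176, 197
n = 197; position = 3n/4 = 147.75.
This falls in the class 260 to under 285: L = 260, F = 124, f = 34, h = 25.
Upper quartile ≈ 260 + ((147.75 − 124) / 34) × 25 = 277.4632

277.46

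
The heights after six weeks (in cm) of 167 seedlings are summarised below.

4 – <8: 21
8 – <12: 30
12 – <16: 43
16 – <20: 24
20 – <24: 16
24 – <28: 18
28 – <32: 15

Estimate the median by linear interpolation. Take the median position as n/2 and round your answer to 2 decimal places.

Cumulative frequencies: 21, 51, 94, 118, 134, 152, 167
n = 167; position = n/2 = 83.5.
This falls in the class 12 – <16: L = 12, F = 51, f = 43, h = 4.
Median ≈ 12 + ((83.5 − 51) / 43) × 4 = 15.0233

15.02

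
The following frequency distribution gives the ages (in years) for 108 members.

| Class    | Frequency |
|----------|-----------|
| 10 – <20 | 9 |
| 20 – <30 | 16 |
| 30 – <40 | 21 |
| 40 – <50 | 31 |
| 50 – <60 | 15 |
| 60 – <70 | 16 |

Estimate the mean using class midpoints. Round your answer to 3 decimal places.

41.944

Midpoints: 15, 25, 35, 45, 55, 65
Σfm = 9×15 + 16×25 + 21×35 + 31×45 + 15×55 + 16×65 = 4530
n = Σf = 108
Mean = 4530 / 108 = 41.9444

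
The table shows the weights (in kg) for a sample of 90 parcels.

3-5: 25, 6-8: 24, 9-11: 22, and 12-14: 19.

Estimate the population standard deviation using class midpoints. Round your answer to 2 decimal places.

Midpoints: 4, 7, 10, 13
n = 90, Σfm = 735, mean = 8.1667
Σfm² = 6987
Σf(m − x̄)² = Σfm² − (Σfm)²/n = 6987 − 735²/90 = 984.5000
Population variance = 984.5000 / 90 = 10.9389
Standard deviation = √10.9389 = 3.3074

3.31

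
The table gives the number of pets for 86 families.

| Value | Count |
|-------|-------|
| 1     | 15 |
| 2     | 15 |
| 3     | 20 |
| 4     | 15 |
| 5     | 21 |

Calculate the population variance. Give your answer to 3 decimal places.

Values: 1, 2, 3, 4, 5
n = 86, Σfx = 270, mean = 3.1395
Σfx² = 1020
Σf(x − x̄)² = Σfx² − (Σfx)²/n = 1020 − 270²/86 = 172.3256
Population variance = 172.3256 / 86 = 2.0038

2.004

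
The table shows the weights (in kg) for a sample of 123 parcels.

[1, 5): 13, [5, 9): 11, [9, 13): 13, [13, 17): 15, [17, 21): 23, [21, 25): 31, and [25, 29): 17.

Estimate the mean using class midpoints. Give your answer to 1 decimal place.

Midpoints: 3, 7, 11, 15, 19, 23, 27
Σfm = 13×3 + 11×7 + 13×11 + 15×15 + 23×19 + 31×23 + 17×27 = 2093
n = Σf = 123
Mean = 2093 / 123 = 17.0163

17.0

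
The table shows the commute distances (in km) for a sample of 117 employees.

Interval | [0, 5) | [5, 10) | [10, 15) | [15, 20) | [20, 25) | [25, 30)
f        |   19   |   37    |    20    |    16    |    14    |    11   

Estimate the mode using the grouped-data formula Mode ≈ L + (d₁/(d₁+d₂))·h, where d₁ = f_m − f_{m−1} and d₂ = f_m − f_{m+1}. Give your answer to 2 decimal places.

7.57

Modal class: [5, 10) (highest frequency 37).
d₁ = 37 − 19 = 18, d₂ = 37 − 20 = 17
Mode ≈ 5 + (18/(18+17)) × 5 = 5 + 2.5714 = 7.5714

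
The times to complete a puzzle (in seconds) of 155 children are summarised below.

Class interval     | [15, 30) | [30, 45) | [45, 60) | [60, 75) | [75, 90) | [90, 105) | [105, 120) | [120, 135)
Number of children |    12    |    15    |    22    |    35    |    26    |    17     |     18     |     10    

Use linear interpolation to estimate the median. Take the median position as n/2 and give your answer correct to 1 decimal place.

Cumulative frequencies: 12, 27, 49, 84, 110, 127, 145, 155
n = 155; position = n/2 = 77.5.
This falls in the class [60, 75): L = 60, F = 49, f = 35, h = 15.
Median ≈ 60 + ((77.5 − 49) / 35) × 15 = 72.2143

72.2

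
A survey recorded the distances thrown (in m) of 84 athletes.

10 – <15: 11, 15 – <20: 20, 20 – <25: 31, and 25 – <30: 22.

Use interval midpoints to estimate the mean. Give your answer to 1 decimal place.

21.3

Midpoints: 12.5, 17.5, 22.5, 27.5
Σfm = 11×12.5 + 20×17.5 + 31×22.5 + 22×27.5 = 1790
n = Σf = 84
Mean = 1790 / 84 = 21.3095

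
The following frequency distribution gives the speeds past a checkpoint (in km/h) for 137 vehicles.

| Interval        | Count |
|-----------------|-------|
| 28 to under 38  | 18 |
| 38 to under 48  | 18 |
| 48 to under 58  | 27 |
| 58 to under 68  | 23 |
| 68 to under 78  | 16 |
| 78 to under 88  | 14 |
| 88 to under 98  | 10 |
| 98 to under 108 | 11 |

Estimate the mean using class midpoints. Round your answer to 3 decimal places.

63.073

Midpoints: 33, 43, 53, 63, 73, 83, 93, 103
Σfm = 18×33 + 18×43 + 27×53 + 23×63 + 16×73 + 14×83 + 10×93 + 11×103 = 8641
n = Σf = 137
Mean = 8641 / 137 = 63.0730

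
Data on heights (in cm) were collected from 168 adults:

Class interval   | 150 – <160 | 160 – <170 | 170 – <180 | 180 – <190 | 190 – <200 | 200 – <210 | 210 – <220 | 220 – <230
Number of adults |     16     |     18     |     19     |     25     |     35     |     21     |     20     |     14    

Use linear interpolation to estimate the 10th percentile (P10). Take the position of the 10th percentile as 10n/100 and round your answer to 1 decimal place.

160.4

Cumulative frequencies: 16, 34, 53, 78, 113, 134, 154, 168
n = 168; position = 10n/100 = 16.8.
This falls in the class 160 – <170: L = 160, F = 16, f = 18, h = 10.
10th percentile ≈ 160 + ((16.8 − 16) / 18) × 10 = 160.4444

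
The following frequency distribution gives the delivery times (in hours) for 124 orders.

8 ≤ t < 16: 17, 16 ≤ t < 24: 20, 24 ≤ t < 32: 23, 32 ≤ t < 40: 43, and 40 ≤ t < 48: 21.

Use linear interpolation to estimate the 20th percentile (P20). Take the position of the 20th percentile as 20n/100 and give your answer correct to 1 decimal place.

Cumulative frequencies: 17, 37, 60, 103, 124
n = 124; position = 20n/100 = 24.8.
This falls in the class 16 ≤ t < 24: L = 16, F = 17, f = 20, h = 8.
20th percentile ≈ 16 + ((24.8 − 17) / 20) × 8 = 19.1200

19.1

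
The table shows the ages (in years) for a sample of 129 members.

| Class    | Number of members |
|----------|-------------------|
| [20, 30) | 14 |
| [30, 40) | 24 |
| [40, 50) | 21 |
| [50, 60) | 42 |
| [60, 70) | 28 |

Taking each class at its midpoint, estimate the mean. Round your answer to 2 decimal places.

Midpoints: 25, 35, 45, 55, 65
Σfm = 14×25 + 24×35 + 21×45 + 42×55 + 28×65 = 6265
n = Σf = 129
Mean = 6265 / 129 = 48.5659

48.57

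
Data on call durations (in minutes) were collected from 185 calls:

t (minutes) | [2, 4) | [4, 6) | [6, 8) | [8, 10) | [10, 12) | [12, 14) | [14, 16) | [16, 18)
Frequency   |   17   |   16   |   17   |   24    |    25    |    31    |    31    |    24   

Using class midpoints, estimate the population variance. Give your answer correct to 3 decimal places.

18.996

Midpoints: 3, 5, 7, 9, 11, 13, 15, 17
n = 185, Σfm = 2017, mean = 10.9027
Σfm² = 25505
Σf(m − x̄)² = Σfm² − (Σfm)²/n = 25505 − 2017²/185 = 3514.2486
Population variance = 3514.2486 / 185 = 18.9959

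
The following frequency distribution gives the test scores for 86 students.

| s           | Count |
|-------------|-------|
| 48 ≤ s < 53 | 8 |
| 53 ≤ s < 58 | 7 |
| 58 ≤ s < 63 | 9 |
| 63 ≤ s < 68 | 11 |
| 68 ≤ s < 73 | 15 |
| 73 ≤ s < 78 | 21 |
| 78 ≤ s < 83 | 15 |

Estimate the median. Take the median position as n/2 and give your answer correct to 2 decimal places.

Cumulative frequencies: 8, 15, 24, 35, 50, 71, 86
n = 86; position = n/2 = 43.
This falls in the class 68 ≤ s < 73: L = 68, F = 35, f = 15, h = 5.
Median ≈ 68 + ((43 − 35) / 15) × 5 = 70.6667

70.67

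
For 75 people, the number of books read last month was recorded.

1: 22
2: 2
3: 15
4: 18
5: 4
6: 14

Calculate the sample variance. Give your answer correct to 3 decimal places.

3.291

Values: 1, 2, 3, 4, 5, 6
n = 75, Σfx = 247, mean = 3.2933
Σfx² = 1057
Σf(x − x̄)² = Σfx² − (Σfx)²/n = 1057 − 247²/75 = 243.5467
Sample variance = 243.5467 / 74 = 3.2912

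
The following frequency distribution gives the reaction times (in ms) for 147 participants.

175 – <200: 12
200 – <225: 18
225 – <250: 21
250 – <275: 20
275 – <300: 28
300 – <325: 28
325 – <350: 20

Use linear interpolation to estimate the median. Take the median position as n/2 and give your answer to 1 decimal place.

277.2

Cumulative frequencies: 12, 30, 51, 71, 99, 127, 147
n = 147; position = n/2 = 73.5.
This falls in the class 275 – <300: L = 275, F = 71, f = 28, h = 25.
Median ≈ 275 + ((73.5 − 71) / 28) × 25 = 277.2321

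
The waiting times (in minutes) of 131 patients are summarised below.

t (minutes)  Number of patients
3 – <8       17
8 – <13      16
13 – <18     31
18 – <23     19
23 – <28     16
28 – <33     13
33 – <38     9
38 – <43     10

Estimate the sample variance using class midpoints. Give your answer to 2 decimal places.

107.08

Midpoints: 5.5, 10.5, 15.5, 20.5, 25.5, 30.5, 35.5, 40.5
n = 131, Σfm = 2660.5, mean = 20.3092
Σfm² = 67952.75
Σf(m − x̄)² = Σfm² − (Σfm)²/n = 67952.75 − 2660.5²/131 = 13920.2290
Sample variance = 13920.2290 / 130 = 107.0787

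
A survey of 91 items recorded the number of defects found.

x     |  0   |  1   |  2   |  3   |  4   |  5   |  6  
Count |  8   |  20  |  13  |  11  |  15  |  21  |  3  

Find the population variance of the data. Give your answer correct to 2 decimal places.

Values: 0, 1, 2, 3, 4, 5, 6
n = 91, Σfx = 262, mean = 2.8791
Σfx² = 1044
Σf(x − x̄)² = Σfx² − (Σfx)²/n = 1044 − 262²/91 = 289.6703
Population variance = 289.6703 / 91 = 3.1832

3.18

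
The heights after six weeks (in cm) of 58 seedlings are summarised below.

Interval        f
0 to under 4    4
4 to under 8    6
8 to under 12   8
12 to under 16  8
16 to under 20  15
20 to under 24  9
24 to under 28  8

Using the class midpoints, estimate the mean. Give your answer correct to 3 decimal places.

15.724

Midpoints: 2, 6, 10, 14, 18, 22, 26
Σfm = 4×2 + 6×6 + 8×10 + 8×14 + 15×18 + 9×22 + 8×26 = 912
n = Σf = 58
Mean = 912 / 58 = 15.7241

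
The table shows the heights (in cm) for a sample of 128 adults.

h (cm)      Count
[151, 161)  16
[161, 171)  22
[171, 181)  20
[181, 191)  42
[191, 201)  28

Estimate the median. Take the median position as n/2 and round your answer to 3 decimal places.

182.429

Cumulative frequencies: 16, 38, 58, 100, 128
n = 128; position = n/2 = 64.
This falls in the class [181, 191): L = 181, F = 58, f = 42, h = 10.
Median ≈ 181 + ((64 − 58) / 42) × 10 = 182.4286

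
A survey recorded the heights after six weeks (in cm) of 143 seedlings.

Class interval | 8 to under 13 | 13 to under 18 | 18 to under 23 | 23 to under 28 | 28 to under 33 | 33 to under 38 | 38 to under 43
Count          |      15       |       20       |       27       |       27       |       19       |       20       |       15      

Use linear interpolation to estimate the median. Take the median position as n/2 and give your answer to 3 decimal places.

Cumulative frequencies: 15, 35, 62, 89, 108, 128, 143
n = 143; position = n/2 = 71.5.
This falls in the class 23 to under 28: L = 23, F = 62, f = 27, h = 5.
Median ≈ 23 + ((71.5 − 62) / 27) × 5 = 24.7593

24.759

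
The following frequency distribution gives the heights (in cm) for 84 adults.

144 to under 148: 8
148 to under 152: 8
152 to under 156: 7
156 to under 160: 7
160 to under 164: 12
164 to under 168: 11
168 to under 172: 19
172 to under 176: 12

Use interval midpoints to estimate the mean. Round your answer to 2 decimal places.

Midpoints: 146, 150, 154, 158, 162, 166, 170, 174
Σfm = 8×146 + 8×150 + 7×154 + 7×158 + 12×162 + 11×166 + 19×170 + 12×174 = 13640
n = Σf = 84
Mean = 13640 / 84 = 162.3810

162.38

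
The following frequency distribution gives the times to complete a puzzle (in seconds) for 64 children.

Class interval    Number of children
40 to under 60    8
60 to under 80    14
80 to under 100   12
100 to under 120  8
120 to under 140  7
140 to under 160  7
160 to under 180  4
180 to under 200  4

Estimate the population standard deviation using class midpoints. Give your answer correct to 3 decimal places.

41.192

Midpoints: 50, 70, 90, 110, 130, 150, 170, 190
n = 64, Σfm = 6740, mean = 105.3125
Σfm² = 818400
Σf(m − x̄)² = Σfm² − (Σfm)²/n = 818400 − 6740²/64 = 108593.7500
Population variance = 108593.7500 / 64 = 1696.7773
Standard deviation = √1696.7773 = 41.1920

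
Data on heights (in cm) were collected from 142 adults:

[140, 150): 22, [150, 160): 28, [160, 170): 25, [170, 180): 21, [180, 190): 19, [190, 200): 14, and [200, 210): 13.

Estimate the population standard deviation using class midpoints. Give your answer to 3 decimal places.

18.780

Midpoints: 145, 155, 165, 175, 185, 195, 205
n = 142, Σfm = 24240, mean = 170.7042
Σfm² = 4187950
Σf(m − x̄)² = Σfm² − (Σfm)²/n = 4187950 − 24240²/142 = 50079.5775
Population variance = 50079.5775 / 142 = 352.6731
Standard deviation = √352.6731 = 18.7796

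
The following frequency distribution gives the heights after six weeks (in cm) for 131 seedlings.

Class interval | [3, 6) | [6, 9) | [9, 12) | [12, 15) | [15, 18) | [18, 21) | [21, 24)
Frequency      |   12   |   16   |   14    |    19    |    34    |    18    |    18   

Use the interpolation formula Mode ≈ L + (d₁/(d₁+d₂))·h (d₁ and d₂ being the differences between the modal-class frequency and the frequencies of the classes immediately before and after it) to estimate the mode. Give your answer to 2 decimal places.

16.45

Modal class: [15, 18) (highest frequency 34).
d₁ = 34 − 19 = 15, d₂ = 34 − 18 = 16
Mode ≈ 15 + (15/(15+16)) × 3 = 15 + 1.4516 = 16.4516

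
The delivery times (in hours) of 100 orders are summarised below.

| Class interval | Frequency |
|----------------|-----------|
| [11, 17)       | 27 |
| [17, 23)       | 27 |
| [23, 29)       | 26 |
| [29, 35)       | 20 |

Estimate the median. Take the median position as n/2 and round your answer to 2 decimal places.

22.11

Cumulative frequencies: 27, 54, 80, 100
n = 100; position = n/2 = 50.
This falls in the class [17, 23): L = 17, F = 27, f = 27, h = 6.
Median ≈ 17 + ((50 − 27) / 27) × 6 = 22.1111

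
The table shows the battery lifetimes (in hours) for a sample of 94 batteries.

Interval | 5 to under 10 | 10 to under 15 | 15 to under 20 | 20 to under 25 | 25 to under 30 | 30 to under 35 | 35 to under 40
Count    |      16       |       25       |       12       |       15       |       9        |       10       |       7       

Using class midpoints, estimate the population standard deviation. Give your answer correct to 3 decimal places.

Midpoints: 7.5, 12.5, 17.5, 22.5, 27.5, 32.5, 37.5
n = 94, Σfm = 1815, mean = 19.3085
Σfm² = 43287.5
Σf(m − x̄)² = Σfm² − (Σfm)²/n = 43287.5 − 1815²/94 = 8242.5532
Population variance = 8242.5532 / 94 = 87.6867
Standard deviation = √87.6867 = 9.3641

9.364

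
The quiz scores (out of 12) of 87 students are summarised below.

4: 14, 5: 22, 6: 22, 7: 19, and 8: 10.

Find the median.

Cumulative frequencies: 14, 36, 58, 77, 87
n = 87, so the median is the value in position (n+1)/2 = 44.
Position 44 falls at value 6.

6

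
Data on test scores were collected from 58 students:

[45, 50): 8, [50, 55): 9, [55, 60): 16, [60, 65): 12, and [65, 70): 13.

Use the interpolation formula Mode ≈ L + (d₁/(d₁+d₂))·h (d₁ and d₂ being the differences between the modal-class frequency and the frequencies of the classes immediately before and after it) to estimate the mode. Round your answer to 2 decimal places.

Modal class: [55, 60) (highest frequency 16).
d₁ = 16 − 9 = 7, d₂ = 16 − 12 = 4
Mode ≈ 55 + (7/(7+4)) × 5 = 55 + 3.1818 = 58.1818

58.18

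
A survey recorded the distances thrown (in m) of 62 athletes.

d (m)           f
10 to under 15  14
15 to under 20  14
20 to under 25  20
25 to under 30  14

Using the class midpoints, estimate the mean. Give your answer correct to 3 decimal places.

20.242

Midpoints: 12.5, 17.5, 22.5, 27.5
Σfm = 14×12.5 + 14×17.5 + 20×22.5 + 14×27.5 = 1255
n = Σf = 62
Mean = 1255 / 62 = 20.2419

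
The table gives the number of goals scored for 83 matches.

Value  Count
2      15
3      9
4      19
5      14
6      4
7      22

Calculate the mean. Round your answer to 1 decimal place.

Values: 2, 3, 4, 5, 6, 7
Σfx = 15×2 + 9×3 + 19×4 + 14×5 + 4×6 + 22×7 = 381
n = Σf = 83
Mean = 381 / 83 = 4.5904

4.6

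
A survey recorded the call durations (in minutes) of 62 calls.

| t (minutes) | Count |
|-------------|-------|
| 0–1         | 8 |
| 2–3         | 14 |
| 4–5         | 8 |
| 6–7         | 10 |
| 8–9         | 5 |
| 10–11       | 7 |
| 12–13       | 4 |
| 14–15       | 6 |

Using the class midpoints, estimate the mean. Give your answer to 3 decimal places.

6.339

Midpoints: 0.5, 2.5, 4.5, 6.5, 8.5, 10.5, 12.5, 14.5
Σfm = 8×0.5 + 14×2.5 + 8×4.5 + 10×6.5 + 5×8.5 + 7×10.5 + 4×12.5 + 6×14.5 = 393
n = Σf = 62
Mean = 393 / 62 = 6.3387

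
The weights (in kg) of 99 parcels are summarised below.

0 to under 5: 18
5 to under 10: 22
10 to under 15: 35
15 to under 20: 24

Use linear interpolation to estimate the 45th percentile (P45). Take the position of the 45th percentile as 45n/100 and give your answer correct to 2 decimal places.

10.65

Cumulative frequencies: 18, 40, 75, 99
n = 99; position = 45n/100 = 44.55.
This falls in the class 10 to under 15: L = 10, F = 40, f = 35, h = 5.
45th percentile ≈ 10 + ((44.55 − 40) / 35) × 5 = 10.6500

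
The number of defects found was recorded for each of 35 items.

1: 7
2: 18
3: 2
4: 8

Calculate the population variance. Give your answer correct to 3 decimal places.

1.073

Values: 1, 2, 3, 4
n = 35, Σfx = 81, mean = 2.3143
Σfx² = 225
Σf(x − x̄)² = Σfx² − (Σfx)²/n = 225 − 81²/35 = 37.5429
Population variance = 37.5429 / 35 = 1.0727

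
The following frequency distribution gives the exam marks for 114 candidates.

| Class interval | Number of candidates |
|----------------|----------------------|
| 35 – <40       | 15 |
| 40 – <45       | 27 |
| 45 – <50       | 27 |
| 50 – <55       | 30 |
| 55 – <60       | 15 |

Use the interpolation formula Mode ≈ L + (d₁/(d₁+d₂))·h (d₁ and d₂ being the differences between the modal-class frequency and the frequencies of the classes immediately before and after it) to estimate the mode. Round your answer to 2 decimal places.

Modal class: 50 – <55 (highest frequency 30).
d₁ = 30 − 27 = 3, d₂ = 30 − 15 = 15
Mode ≈ 50 + (3/(3+15)) × 5 = 50 + 0.8333 = 50.8333

50.83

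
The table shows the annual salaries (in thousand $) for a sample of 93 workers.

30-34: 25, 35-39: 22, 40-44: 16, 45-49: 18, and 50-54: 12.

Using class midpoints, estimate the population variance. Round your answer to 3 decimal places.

47.936

Midpoints: 32, 37, 42, 47, 52
n = 93, Σfm = 3756, mean = 40.3871
Σfm² = 156152
Σf(m − x̄)² = Σfm² − (Σfm)²/n = 156152 − 3756²/93 = 4458.0645
Population variance = 4458.0645 / 93 = 47.9362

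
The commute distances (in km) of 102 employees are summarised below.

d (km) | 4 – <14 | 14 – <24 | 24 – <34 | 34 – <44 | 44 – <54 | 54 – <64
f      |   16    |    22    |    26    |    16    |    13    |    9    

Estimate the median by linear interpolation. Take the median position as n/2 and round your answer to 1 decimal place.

29.0

Cumulative frequencies: 16, 38, 64, 80, 93, 102
n = 102; position = n/2 = 51.
This falls in the class 24 – <34: L = 24, F = 38, f = 26, h = 10.
Median ≈ 24 + ((51 − 38) / 26) × 10 = 29.0000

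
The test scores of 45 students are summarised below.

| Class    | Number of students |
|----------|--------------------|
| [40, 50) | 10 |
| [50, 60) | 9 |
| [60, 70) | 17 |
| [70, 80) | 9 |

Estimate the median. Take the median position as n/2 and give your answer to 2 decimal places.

Cumulative frequencies: 10, 19, 36, 45
n = 45; position = n/2 = 22.5.
This falls in the class [60, 70): L = 60, F = 19, f = 17, h = 10.
Median ≈ 60 + ((22.5 − 19) / 17) × 10 = 62.0588

62.06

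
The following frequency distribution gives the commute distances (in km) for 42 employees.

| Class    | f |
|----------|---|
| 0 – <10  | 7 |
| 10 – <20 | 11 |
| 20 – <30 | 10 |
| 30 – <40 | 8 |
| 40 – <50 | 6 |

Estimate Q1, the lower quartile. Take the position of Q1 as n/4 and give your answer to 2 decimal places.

13.18

Cumulative frequencies: 7, 18, 28, 36, 42
n = 42; position = n/4 = 10.5.
This falls in the class 10 – <20: L = 10, F = 7, f = 11, h = 10.
Lower quartile ≈ 10 + ((10.5 − 7) / 11) × 10 = 13.1818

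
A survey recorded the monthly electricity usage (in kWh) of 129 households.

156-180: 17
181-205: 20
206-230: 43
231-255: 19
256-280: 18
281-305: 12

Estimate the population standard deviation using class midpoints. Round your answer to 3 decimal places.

36.594

Midpoints: 168, 193, 218, 243, 268, 293
n = 129, Σfm = 29047, mean = 225.1705
Σfm² = 6713271
Σf(m − x̄)² = Σfm² − (Σfm)²/n = 6713271 − 29047²/129 = 172742.2481
Population variance = 172742.2481 / 129 = 1339.0872
Standard deviation = √1339.0872 = 36.5935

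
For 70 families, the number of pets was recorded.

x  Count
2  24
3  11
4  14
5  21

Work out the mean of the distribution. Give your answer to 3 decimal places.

3.457

Values: 2, 3, 4, 5
Σfx = 24×2 + 11×3 + 14×4 + 21×5 = 242
n = Σf = 70
Mean = 242 / 70 = 3.4571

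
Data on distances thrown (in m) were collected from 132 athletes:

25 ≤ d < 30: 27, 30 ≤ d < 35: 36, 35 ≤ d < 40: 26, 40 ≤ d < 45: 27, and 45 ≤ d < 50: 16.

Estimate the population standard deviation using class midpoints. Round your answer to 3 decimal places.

Midpoints: 27.5, 32.5, 37.5, 42.5, 47.5
n = 132, Σfm = 4795, mean = 36.3258
Σfm² = 179875
Σf(m − x̄)² = Σfm² − (Σfm)²/n = 179875 − 4795²/132 = 5692.9924
Population variance = 5692.9924 / 132 = 43.1287
Standard deviation = √43.1287 = 6.5672

6.567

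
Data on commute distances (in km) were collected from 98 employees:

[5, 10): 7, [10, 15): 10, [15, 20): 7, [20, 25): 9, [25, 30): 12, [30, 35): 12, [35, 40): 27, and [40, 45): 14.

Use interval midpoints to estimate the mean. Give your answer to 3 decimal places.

28.878

Midpoints: 7.5, 12.5, 17.5, 22.5, 27.5, 32.5, 37.5, 42.5
Σfm = 7×7.5 + 10×12.5 + 7×17.5 + 9×22.5 + 12×27.5 + 12×32.5 + 27×37.5 + 14×42.5 = 2830
n = Σf = 98
Mean = 2830 / 98 = 28.8776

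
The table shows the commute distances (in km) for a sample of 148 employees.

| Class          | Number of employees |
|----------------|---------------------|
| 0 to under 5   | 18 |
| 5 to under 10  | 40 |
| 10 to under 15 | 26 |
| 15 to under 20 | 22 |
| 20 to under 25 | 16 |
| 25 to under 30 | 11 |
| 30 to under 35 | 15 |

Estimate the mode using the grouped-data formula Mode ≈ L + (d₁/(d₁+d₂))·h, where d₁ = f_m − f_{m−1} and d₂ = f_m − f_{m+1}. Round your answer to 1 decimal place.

Modal class: 5 to under 10 (highest frequency 40).
d₁ = 40 − 18 = 22, d₂ = 40 − 26 = 14
Mode ≈ 5 + (22/(22+14)) × 5 = 5 + 3.0556 = 8.0556

8.1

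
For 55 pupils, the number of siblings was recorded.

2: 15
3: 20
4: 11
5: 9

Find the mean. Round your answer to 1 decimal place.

Values: 2, 3, 4, 5
Σfx = 15×2 + 20×3 + 11×4 + 9×5 = 179
n = Σf = 55
Mean = 179 / 55 = 3.2545

3.3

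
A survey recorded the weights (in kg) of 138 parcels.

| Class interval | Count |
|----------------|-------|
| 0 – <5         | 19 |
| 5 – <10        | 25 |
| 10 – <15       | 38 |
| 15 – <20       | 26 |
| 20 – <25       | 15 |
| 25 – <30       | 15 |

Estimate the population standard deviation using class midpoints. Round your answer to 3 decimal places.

7.513

Midpoints: 2.5, 7.5, 12.5, 17.5, 22.5, 27.5
n = 138, Σfm = 1915, mean = 13.8768
Σfm² = 34362.5
Σf(m − x̄)² = Σfm² − (Σfm)²/n = 34362.5 − 1915²/138 = 7788.4058
Population variance = 7788.4058 / 138 = 56.4377
Standard deviation = √56.4377 = 7.5125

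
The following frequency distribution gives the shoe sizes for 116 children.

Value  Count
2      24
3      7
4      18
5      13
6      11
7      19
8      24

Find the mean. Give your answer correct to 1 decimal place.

Values: 2, 3, 4, 5, 6, 7, 8
Σfx = 24×2 + 7×3 + 18×4 + 13×5 + 11×6 + 19×7 + 24×8 = 597
n = Σf = 116
Mean = 597 / 116 = 5.1466

5.1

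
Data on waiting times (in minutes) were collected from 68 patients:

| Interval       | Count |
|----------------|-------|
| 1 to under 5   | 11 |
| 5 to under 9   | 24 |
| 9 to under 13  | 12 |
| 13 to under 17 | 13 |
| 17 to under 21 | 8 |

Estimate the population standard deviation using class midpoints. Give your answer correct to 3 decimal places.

5.058

Midpoints: 3, 7, 11, 15, 19
n = 68, Σfm = 680, mean = 10.0000
Σfm² = 8540
Σf(m − x̄)² = Σfm² − (Σfm)²/n = 8540 − 680²/68 = 1740.0000
Population variance = 1740.0000 / 68 = 25.5882
Standard deviation = √25.5882 = 5.0585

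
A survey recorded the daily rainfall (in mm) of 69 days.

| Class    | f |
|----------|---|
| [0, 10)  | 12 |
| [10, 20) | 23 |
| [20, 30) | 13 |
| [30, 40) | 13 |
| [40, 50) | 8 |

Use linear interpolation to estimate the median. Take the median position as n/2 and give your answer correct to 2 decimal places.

Cumulative frequencies: 12, 35, 48, 61, 69
n = 69; position = n/2 = 34.5.
This falls in the class [10, 20): L = 10, F = 12, f = 23, h = 10.
Median ≈ 10 + ((34.5 − 12) / 23) × 10 = 19.7826

19.78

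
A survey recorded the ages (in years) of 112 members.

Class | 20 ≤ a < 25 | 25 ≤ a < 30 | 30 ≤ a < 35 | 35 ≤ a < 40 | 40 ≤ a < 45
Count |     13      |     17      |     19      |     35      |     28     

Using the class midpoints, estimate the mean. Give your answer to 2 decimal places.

Midpoints: 22.5, 27.5, 32.5, 37.5, 42.5
Σfm = 13×22.5 + 17×27.5 + 19×32.5 + 35×37.5 + 28×42.5 = 3880
n = Σf = 112
Mean = 3880 / 112 = 34.6429

34.64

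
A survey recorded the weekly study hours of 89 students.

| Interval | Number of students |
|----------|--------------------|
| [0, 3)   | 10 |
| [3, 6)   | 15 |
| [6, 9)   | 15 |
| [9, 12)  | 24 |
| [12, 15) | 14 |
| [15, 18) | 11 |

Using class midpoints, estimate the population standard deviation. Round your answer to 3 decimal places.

4.563

Midpoints: 1.5, 4.5, 7.5, 10.5, 13.5, 16.5
n = 89, Σfm = 817.5, mean = 9.1854
Σfm² = 9362.25
Σf(m − x̄)² = Σfm² − (Σfm)²/n = 9362.25 − 817.5²/89 = 1853.1910
Population variance = 1853.1910 / 89 = 20.8224
Standard deviation = √20.8224 = 4.5632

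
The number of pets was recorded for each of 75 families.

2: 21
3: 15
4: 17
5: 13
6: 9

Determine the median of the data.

4

Cumulative frequencies: 21, 36, 53, 66, 75
n = 75, so the median is the value in position (n+1)/2 = 38.
Position 38 falls at value 4.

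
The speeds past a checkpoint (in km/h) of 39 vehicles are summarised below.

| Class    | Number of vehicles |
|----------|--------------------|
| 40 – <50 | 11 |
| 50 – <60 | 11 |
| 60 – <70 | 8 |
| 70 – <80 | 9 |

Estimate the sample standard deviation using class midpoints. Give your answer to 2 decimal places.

11.38

Midpoints: 45, 55, 65, 75
n = 39, Σfm = 2295, mean = 58.8462
Σfm² = 139975
Σf(m − x̄)² = Σfm² − (Σfm)²/n = 139975 − 2295²/39 = 4923.0769
Sample variance = 4923.0769 / 38 = 129.5547
Standard deviation = √129.5547 = 11.3822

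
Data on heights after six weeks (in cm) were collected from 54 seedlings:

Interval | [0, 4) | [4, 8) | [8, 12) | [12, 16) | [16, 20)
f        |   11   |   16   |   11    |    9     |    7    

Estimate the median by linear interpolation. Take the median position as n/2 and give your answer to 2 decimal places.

Cumulative frequencies: 11, 27, 38, 47, 54
n = 54; position = n/2 = 27.
This falls in the class [4, 8): L = 4, F = 11, f = 16, h = 4.
Median ≈ 4 + ((27 − 11) / 16) × 4 = 8.0000

8.00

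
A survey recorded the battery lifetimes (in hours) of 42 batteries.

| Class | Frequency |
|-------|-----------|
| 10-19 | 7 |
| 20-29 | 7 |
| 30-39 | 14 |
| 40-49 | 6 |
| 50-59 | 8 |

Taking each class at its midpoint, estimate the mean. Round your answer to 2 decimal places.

34.74

Midpoints: 14.5, 24.5, 34.5, 44.5, 54.5
Σfm = 7×14.5 + 7×24.5 + 14×34.5 + 6×44.5 + 8×54.5 = 1459
n = Σf = 42
Mean = 1459 / 42 = 34.7381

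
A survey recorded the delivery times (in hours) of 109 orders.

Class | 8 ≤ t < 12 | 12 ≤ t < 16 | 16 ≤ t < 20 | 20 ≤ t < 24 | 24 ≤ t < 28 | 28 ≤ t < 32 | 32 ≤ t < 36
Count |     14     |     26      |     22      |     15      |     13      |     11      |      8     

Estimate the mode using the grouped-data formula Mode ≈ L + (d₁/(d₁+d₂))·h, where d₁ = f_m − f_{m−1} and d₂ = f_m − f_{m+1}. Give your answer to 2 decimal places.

Modal class: 12 ≤ t < 16 (highest frequency 26).
d₁ = 26 − 14 = 12, d₂ = 26 − 22 = 4
Mode ≈ 12 + (12/(12+4)) × 4 = 12 + 3.0000 = 15.0000

15.00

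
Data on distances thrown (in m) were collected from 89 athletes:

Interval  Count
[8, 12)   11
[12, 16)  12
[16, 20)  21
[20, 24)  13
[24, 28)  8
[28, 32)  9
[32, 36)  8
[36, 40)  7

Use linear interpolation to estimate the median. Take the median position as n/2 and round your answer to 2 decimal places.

20.15

Cumulative frequencies: 11, 23, 44, 57, 65, 74, 82, 89
n = 89; position = n/2 = 44.5.
This falls in the class [20, 24): L = 20, F = 44, f = 13, h = 4.
Median ≈ 20 + ((44.5 − 44) / 13) × 4 = 20.1538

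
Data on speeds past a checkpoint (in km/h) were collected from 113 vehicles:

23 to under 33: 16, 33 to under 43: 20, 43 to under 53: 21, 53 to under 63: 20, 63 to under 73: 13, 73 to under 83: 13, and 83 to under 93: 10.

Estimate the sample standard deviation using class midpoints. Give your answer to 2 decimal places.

Midpoints: 28, 38, 48, 58, 68, 78, 88
n = 113, Σfm = 6154, mean = 54.4602
Σfm² = 373732
Σf(m − x̄)² = Σfm² − (Σfm)²/n = 373732 − 6154²/113 = 38584.0708
Sample variance = 38584.0708 / 112 = 344.5006
Standard deviation = √344.5006 = 18.5607

18.56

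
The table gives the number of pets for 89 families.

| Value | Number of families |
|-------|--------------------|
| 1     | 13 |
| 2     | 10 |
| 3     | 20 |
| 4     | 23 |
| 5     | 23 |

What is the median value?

4

Cumulative frequencies: 13, 23, 43, 66, 89
n = 89, so the median is the value in position (n+1)/2 = 45.
Position 45 falls at value 4.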